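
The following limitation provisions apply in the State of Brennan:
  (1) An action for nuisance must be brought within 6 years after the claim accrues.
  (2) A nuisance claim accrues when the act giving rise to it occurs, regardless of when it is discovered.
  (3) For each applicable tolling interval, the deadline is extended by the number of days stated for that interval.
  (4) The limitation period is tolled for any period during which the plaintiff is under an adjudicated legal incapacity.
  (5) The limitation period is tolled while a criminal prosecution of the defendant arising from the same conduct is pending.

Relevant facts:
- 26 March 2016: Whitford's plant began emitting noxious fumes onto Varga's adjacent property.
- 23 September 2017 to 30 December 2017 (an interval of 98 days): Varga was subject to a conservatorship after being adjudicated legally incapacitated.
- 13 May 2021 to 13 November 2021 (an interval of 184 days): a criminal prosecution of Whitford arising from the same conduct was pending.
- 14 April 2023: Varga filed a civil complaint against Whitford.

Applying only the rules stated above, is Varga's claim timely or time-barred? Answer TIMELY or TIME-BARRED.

TIME-BARRED

The claim accrued on 26 March 2016, when the wrongful act occurred.
Adding the 6 years base period to 26 March 2016 gives a deadline of 26 March 2022, before any tolling.
Because the plaintiff's legal incapacity ran from 23 September 2017 to 30 December 2017, the deadline is extended by 98 days to 2 July 2022.
The period was tolled for 184 days by the pending criminal prosecution (13 May 2021 to 13 November 2021), pushing the deadline to 2 January 2023.
The 14 April 2023 filing falls after the 2 January 2023 deadline; the claim is time-barred.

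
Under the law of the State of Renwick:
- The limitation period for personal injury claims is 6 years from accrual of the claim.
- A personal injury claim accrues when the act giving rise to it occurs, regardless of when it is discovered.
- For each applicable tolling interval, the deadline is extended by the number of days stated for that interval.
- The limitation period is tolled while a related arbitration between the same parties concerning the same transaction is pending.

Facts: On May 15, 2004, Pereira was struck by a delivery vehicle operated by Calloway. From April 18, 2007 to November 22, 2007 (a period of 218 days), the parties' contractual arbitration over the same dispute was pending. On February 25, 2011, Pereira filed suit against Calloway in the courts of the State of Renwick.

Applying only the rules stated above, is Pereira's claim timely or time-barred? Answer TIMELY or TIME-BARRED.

TIME-BARRED

The claim accrued on May 15, 2004, when the wrongful act occurred.
Adding the 6 years base period to May 15, 2004 gives a deadline of May 15, 2010, before any tolling.
Because the pending related arbitration ran from April 18, 2007 to November 22, 2007, the deadline is extended by 218 days to December 19, 2010.
The February 25, 2011 filing falls after the December 19, 2010 deadline; the claim is time-barred.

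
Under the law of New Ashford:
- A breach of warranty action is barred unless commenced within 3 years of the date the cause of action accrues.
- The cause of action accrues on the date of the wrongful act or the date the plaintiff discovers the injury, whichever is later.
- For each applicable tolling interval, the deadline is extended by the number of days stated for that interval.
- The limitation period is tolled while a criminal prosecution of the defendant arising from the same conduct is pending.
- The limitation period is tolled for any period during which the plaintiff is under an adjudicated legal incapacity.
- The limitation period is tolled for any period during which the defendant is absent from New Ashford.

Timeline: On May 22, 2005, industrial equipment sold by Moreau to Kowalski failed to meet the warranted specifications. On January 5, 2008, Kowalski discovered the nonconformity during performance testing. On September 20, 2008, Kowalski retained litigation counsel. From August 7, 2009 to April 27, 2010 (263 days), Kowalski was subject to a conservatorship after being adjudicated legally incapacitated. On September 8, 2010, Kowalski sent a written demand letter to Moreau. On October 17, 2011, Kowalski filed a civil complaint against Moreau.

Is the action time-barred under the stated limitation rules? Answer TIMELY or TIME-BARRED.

TIME-BARRED

The claim accrued on January 5, 2008 — the later of the May 22, 2005 act and the January 5, 2008 discovery.
3 years from January 5, 2008 is January 5, 2011.
Because the plaintiff's legal incapacity ran from August 7, 2009 to April 27, 2010, the deadline is extended by 263 days to September 25, 2011.
None of the other events listed affects the running of the period under the stated rules.
Kowalski filed on October 17, 2011, after the September 25, 2011 deadline, so the action is time-barred.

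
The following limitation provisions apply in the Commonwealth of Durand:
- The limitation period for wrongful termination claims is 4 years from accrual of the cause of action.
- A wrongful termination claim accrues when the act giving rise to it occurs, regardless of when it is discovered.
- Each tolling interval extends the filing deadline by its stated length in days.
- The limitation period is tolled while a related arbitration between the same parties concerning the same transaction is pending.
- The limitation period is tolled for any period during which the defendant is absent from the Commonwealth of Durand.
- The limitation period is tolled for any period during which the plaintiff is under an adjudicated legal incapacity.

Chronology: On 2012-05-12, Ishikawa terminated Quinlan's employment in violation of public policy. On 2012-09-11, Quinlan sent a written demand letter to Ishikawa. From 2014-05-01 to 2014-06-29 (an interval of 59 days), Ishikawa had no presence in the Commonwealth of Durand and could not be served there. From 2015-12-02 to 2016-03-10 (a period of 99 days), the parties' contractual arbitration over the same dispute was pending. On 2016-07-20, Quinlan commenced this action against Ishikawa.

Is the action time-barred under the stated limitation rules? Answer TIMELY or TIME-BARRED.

The limitation period began to run on 2012-05-12.
The untolled deadline — 4 years after 2012-05-12 — is 2016-05-12.
The period was tolled for 59 days by the defendant's absence from the jurisdiction (2014-05-01 to 2014-06-29), pushing the deadline to 2016-07-10.
Because the pending related arbitration ran from 2015-12-02 to 2016-03-10, the deadline is extended by 99 days to 2016-10-17.
Nothing else in the chronology tolls or restarts the period.
Quinlan filed on 2016-07-20, before the 2016-10-17 deadline, so the action is timely.

TIMELY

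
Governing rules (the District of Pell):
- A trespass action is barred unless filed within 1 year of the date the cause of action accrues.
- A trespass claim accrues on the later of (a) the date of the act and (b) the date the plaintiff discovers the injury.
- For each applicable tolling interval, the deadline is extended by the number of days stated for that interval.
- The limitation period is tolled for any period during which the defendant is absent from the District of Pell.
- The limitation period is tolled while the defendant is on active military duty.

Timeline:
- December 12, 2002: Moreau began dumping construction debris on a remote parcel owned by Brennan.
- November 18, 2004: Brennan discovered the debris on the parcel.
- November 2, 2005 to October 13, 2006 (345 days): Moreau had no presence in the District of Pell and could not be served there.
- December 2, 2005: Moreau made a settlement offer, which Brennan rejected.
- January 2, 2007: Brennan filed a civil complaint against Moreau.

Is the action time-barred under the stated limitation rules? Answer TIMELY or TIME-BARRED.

The claim accrued on November 18, 2004 — the later of the December 12, 2002 act and the November 18, 2004 discovery.
Adding the 1 year base period to November 18, 2004 gives a deadline of November 18, 2005, before any tolling.
The defendant's absence from the jurisdiction from November 2, 2005 to October 13, 2006 tolled the period for 345 days, extending the deadline to October 29, 2006.
Nothing else in the chronology tolls or restarts the period.
Filing on January 2, 2007 missed the October 29, 2006 deadline — the action is time-barred.

TIME-BARRED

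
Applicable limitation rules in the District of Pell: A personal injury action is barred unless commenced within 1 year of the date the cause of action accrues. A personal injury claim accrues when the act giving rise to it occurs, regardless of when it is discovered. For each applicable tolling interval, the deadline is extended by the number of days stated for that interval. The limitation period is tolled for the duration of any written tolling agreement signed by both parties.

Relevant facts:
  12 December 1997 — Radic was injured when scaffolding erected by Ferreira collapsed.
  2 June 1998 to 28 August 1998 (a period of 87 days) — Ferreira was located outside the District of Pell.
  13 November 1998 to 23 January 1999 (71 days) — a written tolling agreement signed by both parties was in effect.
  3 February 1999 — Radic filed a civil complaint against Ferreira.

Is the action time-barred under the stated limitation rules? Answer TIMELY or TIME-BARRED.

TIMELY

The limitation period began to run on 12 December 1997.
The untolled deadline — 1 year after 12 December 1997 — is 12 December 1998.
Because the written tolling agreement ran from 13 November 1998 to 23 January 1999, the deadline is extended by 71 days to 21 February 1999.
No stated provision tolls the period for the defendant's absence, so the interval from 2 June 1998 to 28 August 1998 has no effect on the deadline.
The 3 February 1999 filing precedes the 21 February 1999 deadline; the claim is timely.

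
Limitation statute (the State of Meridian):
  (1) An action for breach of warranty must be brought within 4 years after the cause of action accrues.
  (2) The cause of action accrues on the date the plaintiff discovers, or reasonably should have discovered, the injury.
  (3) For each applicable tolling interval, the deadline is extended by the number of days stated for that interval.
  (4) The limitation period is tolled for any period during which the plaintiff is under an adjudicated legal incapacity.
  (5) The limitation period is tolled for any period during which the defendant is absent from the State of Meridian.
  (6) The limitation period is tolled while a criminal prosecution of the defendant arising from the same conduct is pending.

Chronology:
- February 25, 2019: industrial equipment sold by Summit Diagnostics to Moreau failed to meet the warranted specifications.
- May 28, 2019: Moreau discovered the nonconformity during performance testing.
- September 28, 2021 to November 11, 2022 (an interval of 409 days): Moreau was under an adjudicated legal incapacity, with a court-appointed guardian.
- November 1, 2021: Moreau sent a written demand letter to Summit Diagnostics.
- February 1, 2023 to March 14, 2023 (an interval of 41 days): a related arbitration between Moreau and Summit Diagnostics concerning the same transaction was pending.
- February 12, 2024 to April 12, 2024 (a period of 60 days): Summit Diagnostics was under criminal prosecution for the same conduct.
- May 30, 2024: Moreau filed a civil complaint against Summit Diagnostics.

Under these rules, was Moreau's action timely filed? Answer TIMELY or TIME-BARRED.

The claim did not accrue until Moreau discovered the injury on May 28, 2019; the February 25, 2019 act date does not start the clock under the stated rule.
The untolled deadline — 4 years after May 28, 2019 — is May 28, 2023.
Because the plaintiff's legal incapacity ran from September 28, 2021 to November 11, 2022, the deadline is extended by 409 days to July 10, 2024.
Because the pending criminal prosecution ran from February 12, 2024 to April 12, 2024, the deadline is extended by 60 days to September 8, 2024.
The pending related arbitration from February 1, 2023 to March 14, 2023 does not toll the period, because no stated rule makes a pending arbitration a tolling event.
The other events in the timeline have no effect on the limitation period under the stated rules.
The May 30, 2024 filing precedes the September 8, 2024 deadline; the claim is timely.

TIMELY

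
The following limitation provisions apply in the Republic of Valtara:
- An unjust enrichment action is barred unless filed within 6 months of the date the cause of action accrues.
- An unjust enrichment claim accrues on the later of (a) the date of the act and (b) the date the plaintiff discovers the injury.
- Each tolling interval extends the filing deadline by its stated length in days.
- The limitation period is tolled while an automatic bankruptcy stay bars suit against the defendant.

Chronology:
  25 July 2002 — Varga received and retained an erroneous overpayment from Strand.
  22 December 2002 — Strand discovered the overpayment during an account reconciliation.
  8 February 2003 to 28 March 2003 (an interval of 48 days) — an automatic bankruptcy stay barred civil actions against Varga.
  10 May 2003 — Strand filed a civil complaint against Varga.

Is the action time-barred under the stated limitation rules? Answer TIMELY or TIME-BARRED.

The claim accrued on 22 December 2002 — the later of the 25 July 2002 act and the 22 December 2002 discovery.
6 months from 22 December 2002 is 22 June 2003.
The automatic bankruptcy stay from 8 February 2003 to 28 March 2003 tolled the period for 48 days, extending the deadline to 9 August 2003.
Strand filed on 10 May 2003, before the 9 August 2003 deadline, so the action is timely.

TIMELY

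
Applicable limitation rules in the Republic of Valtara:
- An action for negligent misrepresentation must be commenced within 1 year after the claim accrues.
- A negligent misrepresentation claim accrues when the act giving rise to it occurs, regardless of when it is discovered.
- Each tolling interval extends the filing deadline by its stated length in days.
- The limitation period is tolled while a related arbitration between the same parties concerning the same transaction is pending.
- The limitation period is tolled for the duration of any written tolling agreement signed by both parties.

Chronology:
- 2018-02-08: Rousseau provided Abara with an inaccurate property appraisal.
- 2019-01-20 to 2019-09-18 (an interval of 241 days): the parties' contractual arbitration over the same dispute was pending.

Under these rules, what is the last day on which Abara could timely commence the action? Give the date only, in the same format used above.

The claim accrued on 2018-02-08, when the wrongful act occurred.
Adding the 1 year base period to 2018-02-08 gives a deadline of 2019-02-08, before any tolling.
The pending related arbitration from 2019-01-20 to 2019-09-18 tolled the period for 241 days, extending the deadline to 2019-10-07.

2019-10-07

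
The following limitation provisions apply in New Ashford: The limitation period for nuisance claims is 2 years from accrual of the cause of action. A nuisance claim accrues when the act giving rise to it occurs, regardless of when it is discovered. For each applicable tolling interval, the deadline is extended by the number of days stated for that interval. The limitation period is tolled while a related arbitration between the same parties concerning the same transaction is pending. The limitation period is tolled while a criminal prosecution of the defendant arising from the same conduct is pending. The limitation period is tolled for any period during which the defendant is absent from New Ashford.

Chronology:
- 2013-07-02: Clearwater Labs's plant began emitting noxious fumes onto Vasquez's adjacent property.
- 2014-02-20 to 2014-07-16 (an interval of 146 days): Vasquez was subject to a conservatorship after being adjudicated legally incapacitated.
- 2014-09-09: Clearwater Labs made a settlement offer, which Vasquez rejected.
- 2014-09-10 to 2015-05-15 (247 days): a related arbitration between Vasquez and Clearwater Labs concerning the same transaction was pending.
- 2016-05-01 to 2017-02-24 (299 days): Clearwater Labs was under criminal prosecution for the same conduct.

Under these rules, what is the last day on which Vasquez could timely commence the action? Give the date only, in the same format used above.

The claim accrued on 2013-07-02, when the wrongful act occurred.
The untolled deadline — 2 years after 2013-07-02 — is 2015-07-02.
Because the pending related arbitration ran from 2014-09-10 to 2015-05-15, the deadline is extended by 247 days to 2016-03-05.
The pending criminal prosecution from 2016-05-01 to 2017-02-24 began after the period had already run on 2016-03-05, so it has no tolling effect.
No stated provision tolls the period for the plaintiff's incapacity, so the interval from 2014-02-20 to 2014-07-16 has no effect on the deadline.
Nothing else in the chronology tolls or restarts the period.

2016-03-05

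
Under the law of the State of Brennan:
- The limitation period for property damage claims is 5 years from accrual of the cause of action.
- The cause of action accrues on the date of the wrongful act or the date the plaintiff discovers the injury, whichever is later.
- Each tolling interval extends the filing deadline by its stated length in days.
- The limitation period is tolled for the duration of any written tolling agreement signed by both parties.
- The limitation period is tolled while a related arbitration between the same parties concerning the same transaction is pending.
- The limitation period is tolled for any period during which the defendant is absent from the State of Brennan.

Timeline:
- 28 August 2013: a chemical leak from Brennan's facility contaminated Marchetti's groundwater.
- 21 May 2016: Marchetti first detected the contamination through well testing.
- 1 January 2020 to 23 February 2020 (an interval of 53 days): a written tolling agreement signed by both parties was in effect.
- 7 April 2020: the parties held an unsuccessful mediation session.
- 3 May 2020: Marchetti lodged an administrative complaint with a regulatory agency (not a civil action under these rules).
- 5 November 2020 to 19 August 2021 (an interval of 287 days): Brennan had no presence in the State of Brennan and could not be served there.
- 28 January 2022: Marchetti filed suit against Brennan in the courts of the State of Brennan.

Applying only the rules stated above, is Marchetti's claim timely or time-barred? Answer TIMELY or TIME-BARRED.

TIMELY

Because discovery on 21 May 2016 post-dates the 28 August 2013 act, accrual under the later-of rule falls on 21 May 2016.
5 years from 21 May 2016 is 21 May 2021.
The period was tolled for 53 days by the written tolling agreement (1 January 2020 to 23 February 2020), pushing the deadline to 13 July 2021.
The period was tolled for 287 days by the defendant's absence from the jurisdiction (5 November 2020 to 19 August 2021), pushing the deadline to 26 April 2022.
None of the other events listed affects the running of the period under the stated rules.
The 28 January 2022 filing precedes the 26 April 2022 deadline; the claim is timely.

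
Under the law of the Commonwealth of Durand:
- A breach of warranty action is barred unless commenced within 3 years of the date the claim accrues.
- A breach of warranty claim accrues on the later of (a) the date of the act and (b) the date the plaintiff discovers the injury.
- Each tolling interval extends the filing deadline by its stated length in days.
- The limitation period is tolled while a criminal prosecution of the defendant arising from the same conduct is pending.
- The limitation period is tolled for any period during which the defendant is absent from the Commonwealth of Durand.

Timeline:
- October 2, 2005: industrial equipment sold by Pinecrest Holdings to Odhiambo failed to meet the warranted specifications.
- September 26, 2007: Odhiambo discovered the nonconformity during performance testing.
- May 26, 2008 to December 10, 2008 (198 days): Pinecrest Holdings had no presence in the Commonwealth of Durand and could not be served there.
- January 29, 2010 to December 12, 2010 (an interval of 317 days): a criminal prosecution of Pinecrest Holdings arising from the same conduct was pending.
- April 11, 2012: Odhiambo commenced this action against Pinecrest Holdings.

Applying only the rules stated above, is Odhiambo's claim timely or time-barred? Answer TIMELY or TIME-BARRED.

Because discovery on September 26, 2007 post-dates the October 2, 2005 act, accrual under the later-of rule falls on September 26, 2007.
Adding the 3 years base period to September 26, 2007 gives a deadline of September 26, 2010, before any tolling.
The defendant's absence from the jurisdiction from May 26, 2008 to December 10, 2008 tolled the period for 198 days, extending the deadline to April 12, 2011.
The pending criminal prosecution from January 29, 2010 to December 12, 2010 tolled the period for 317 days, extending the deadline to February 23, 2012.
The April 11, 2012 filing falls after the February 23, 2012 deadline; the claim is time-barred.

TIME-BARRED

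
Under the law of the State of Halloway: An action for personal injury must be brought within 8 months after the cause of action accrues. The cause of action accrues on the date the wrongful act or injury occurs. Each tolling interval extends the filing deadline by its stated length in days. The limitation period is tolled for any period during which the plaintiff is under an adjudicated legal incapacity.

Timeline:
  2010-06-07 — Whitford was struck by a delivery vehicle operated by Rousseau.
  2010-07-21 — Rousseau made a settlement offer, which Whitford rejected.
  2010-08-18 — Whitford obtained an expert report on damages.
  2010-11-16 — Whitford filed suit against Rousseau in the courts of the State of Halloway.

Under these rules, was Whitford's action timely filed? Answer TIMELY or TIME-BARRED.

TIMELY

The limitation period began to run on 2010-06-07.
8 months from 2010-06-07 is 2011-02-07.
None of the other events listed affects the running of the period under the stated rules.
The 2010-11-16 filing precedes the 2011-02-07 deadline; the claim is timely.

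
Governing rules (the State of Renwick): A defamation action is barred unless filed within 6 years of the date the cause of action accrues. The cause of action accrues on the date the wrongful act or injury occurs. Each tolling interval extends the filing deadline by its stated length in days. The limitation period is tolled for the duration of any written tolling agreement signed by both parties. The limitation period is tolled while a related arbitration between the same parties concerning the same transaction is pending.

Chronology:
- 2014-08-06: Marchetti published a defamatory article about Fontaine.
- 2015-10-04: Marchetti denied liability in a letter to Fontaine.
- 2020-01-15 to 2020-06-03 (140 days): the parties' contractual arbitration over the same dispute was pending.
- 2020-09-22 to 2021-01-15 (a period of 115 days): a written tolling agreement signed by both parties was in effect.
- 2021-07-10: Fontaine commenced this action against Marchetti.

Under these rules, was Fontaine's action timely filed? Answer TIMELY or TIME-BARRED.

The cause of action accrued on 2014-08-06, the date of the act.
Adding the 6 years base period to 2014-08-06 gives a deadline of 2020-08-06, before any tolling.
The period was tolled for 140 days by the pending related arbitration (2020-01-15 to 2020-06-03), pushing the deadline to 2020-12-24.
The written tolling agreement from 2020-09-22 to 2021-01-15 tolled the period for 115 days, extending the deadline to 2021-04-18.
The other events in the timeline have no effect on the limitation period under the stated rules.
Fontaine filed on 2021-07-10, after the 2021-04-18 deadline, so the action is time-barred.

TIME-BARRED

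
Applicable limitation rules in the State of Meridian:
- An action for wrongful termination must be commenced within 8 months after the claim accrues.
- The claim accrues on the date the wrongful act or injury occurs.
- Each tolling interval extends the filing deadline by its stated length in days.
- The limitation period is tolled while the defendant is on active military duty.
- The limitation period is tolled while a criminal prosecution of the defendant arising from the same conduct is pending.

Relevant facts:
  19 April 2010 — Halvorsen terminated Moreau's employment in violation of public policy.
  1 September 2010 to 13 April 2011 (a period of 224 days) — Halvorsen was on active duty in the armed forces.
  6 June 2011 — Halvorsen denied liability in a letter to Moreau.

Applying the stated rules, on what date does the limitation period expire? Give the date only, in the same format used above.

The limitation period began to run on 19 April 2010.
8 months from 19 April 2010 is 19 December 2010.
Because the defendant's active military service ran from 1 September 2010 to 13 April 2011, the deadline is extended by 224 days to 31 July 2011.
The other events in the timeline have no effect on the limitation period under the stated rules.

31 July 2011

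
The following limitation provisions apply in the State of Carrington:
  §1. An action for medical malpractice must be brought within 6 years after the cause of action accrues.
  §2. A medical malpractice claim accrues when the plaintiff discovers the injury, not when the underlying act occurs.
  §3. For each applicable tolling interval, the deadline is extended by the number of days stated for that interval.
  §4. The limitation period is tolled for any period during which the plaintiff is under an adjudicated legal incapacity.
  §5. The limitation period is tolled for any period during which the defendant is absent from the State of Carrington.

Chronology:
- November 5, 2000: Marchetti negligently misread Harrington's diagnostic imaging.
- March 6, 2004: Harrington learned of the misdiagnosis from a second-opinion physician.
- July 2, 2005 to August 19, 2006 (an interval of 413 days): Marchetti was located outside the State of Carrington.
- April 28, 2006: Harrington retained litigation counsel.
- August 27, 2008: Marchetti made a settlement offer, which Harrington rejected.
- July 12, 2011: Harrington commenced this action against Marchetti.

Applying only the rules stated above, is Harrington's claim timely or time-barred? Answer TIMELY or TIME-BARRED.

TIME-BARRED

Under the discovery rule, the claim accrued on March 6, 2004, when Harrington discovered the injury — not on the November 5, 2000 date of the underlying act.
The untolled deadline — 6 years after March 6, 2004 — is March 6, 2010.
The defendant's absence from the jurisdiction from July 2, 2005 to August 19, 2006 tolled the period for 413 days, extending the deadline to April 23, 2011.
The other events in the timeline have no effect on the limitation period under the stated rules.
The July 12, 2011 filing falls after the April 23, 2011 deadline; the claim is time-barred.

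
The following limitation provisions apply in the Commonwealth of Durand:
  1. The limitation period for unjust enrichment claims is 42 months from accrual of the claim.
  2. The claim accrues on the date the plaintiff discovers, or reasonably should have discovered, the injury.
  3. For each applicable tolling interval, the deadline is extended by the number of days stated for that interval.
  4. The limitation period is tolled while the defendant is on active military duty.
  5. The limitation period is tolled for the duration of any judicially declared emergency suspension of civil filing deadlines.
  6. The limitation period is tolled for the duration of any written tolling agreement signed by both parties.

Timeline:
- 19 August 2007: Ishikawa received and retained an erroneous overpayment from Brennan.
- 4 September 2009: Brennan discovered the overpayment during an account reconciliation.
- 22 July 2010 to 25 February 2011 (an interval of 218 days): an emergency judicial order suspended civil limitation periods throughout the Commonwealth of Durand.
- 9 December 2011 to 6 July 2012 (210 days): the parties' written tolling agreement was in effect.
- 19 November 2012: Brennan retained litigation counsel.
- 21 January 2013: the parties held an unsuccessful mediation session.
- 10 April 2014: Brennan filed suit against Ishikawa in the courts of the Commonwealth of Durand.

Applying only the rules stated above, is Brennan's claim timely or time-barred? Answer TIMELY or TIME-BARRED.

Under the discovery rule, the claim accrued on 4 September 2009, when Brennan discovered the injury — not on the 19 August 2007 date of the underlying act.
Adding the 42 months base period to 4 September 2009 gives a deadline of 4 March 2013, before any tolling.
The emergency suspension of filing deadlines from 22 July 2010 to 25 February 2011 tolled the period for 218 days, extending the deadline to 8 October 2013.
The written tolling agreement from 9 December 2011 to 6 July 2012 tolled the period for 210 days, extending the deadline to 6 May 2014.
Nothing else in the chronology tolls or restarts the period.
Brennan filed on 10 April 2014, before the 6 May 2014 deadline, so the action is timely.

TIMELY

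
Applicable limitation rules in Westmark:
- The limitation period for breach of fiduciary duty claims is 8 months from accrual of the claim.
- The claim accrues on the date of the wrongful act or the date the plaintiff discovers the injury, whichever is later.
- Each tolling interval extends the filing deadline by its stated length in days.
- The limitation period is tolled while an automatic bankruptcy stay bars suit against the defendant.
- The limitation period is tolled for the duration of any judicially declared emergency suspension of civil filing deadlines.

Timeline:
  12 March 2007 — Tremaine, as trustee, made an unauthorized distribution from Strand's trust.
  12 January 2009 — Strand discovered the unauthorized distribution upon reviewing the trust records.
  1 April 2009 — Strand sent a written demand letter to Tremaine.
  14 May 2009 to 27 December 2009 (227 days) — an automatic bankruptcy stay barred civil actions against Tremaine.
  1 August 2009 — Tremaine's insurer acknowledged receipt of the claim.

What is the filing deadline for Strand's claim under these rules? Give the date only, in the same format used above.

Because discovery on 12 January 2009 post-dates the 12 March 2007 act, accrual under the later-of rule falls on 12 January 2009.
8 months from 12 January 2009 is 12 September 2009.
The automatic bankruptcy stay from 14 May 2009 to 27 December 2009 tolled the period for 227 days, extending the deadline to 27 April 2010.
Nothing else in the chronology tolls or restarts the period.

27 April 2010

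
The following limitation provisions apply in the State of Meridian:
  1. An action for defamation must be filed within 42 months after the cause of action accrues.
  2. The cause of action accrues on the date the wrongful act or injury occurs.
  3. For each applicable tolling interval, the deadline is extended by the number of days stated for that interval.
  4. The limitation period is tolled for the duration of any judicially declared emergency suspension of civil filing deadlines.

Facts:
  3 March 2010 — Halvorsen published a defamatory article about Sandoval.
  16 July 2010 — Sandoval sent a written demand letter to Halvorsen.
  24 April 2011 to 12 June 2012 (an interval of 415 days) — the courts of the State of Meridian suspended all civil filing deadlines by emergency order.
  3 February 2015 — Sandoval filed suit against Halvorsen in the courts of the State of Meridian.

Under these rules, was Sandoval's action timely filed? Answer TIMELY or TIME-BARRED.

The claim accrued on 3 March 2010, when the wrongful act occurred.
42 months from 3 March 2010 is 3 September 2013.
The period was tolled for 415 days by the emergency suspension of filing deadlines (24 April 2011 to 12 June 2012), pushing the deadline to 23 October 2014.
The other events in the timeline have no effect on the limitation period under the stated rules.
Sandoval filed on 3 February 2015, after the 23 October 2014 deadline, so the action is time-barred.

TIME-BARRED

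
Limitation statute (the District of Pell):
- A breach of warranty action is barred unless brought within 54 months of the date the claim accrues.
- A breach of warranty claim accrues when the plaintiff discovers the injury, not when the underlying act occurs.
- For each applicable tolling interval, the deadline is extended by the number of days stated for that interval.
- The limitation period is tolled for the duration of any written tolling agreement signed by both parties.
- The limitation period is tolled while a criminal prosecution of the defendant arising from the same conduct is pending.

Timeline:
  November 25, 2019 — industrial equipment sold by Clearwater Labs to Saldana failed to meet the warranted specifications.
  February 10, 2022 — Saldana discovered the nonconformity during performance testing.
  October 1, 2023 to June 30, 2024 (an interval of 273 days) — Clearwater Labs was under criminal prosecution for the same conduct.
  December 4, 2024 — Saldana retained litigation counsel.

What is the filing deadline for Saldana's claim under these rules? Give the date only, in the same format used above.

May 10, 2027

Accrual is tied to discovery, so the period began on February 10, 2022 rather than on November 25, 2019 when the act occurred.
Adding the 54 months base period to February 10, 2022 gives a deadline of August 10, 2026, before any tolling.
Because the pending criminal prosecution ran from October 1, 2023 to June 30, 2024, the deadline is extended by 273 days to May 10, 2027.
The other events in the timeline have no effect on the limitation period under the stated rules.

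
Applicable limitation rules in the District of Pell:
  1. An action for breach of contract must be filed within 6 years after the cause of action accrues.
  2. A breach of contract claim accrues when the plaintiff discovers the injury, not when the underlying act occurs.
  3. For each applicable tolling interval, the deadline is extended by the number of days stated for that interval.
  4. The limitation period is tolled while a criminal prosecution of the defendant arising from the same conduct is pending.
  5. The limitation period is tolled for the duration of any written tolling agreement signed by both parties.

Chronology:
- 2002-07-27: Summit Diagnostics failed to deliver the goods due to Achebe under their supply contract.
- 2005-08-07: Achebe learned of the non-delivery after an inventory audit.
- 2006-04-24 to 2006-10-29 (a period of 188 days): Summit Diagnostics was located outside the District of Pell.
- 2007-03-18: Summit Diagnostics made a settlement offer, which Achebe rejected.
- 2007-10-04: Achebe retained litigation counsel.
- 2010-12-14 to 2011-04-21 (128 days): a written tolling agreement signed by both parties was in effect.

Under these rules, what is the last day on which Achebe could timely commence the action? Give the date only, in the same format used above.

The claim did not accrue until Achebe discovered the injury on 2005-08-07; the 2002-07-27 act date does not start the clock under the stated rule.
The untolled deadline — 6 years after 2005-08-07 — is 2011-08-07.
The written tolling agreement from 2010-12-14 to 2011-04-21 tolled the period for 128 days, extending the deadline to 2011-12-13.
No stated provision tolls the period for the defendant's absence, so the interval from 2006-04-24 to 2006-10-29 has no effect on the deadline.
The other events in the timeline have no effect on the limitation period under the stated rules.

2011-12-13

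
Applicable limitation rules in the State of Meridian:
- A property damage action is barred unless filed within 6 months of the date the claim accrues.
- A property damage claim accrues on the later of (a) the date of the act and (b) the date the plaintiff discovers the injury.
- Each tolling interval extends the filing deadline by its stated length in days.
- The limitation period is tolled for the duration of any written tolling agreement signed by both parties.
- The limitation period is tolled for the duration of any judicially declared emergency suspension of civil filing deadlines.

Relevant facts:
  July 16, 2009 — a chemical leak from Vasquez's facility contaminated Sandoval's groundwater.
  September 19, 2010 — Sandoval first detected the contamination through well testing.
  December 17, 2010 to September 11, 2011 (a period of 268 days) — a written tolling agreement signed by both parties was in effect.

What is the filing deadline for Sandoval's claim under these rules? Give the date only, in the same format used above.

December 12, 2011

The claim accrued on September 19, 2010 — the later of the July 16, 2009 act and the September 19, 2010 discovery.
6 months from September 19, 2010 is March 19, 2011.
Because the written tolling agreement ran from December 17, 2010 to September 11, 2011, the deadline is extended by 268 days to December 12, 2011.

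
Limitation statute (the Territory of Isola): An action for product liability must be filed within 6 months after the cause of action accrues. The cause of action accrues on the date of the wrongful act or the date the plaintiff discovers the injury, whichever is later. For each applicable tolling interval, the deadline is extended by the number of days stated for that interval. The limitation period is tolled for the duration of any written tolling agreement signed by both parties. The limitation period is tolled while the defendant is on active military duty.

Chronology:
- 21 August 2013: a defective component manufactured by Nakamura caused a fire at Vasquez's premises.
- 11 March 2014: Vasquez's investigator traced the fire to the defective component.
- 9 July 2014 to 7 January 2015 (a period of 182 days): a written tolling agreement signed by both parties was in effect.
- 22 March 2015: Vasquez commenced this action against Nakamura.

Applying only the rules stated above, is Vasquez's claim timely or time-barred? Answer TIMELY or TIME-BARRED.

TIME-BARRED

The claim accrued on 11 March 2014 — the later of the 21 August 2013 act and the 11 March 2014 discovery.
The untolled deadline — 6 months after 11 March 2014 — is 11 September 2014.
Because the written tolling agreement ran from 9 July 2014 to 7 January 2015, the deadline is extended by 182 days to 12 March 2015.
Vasquez filed on 22 March 2015, after the 12 March 2015 deadline, so the action is time-barred.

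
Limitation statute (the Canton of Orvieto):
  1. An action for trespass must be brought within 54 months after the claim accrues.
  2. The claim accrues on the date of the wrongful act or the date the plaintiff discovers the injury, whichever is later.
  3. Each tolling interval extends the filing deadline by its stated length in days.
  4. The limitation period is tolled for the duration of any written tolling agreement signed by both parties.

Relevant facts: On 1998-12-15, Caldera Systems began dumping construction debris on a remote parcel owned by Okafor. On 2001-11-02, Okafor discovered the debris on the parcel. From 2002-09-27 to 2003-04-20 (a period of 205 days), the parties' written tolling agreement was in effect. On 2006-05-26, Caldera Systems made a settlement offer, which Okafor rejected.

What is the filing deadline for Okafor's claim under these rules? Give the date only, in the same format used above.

Because discovery on 2001-11-02 post-dates the 1998-12-15 act, accrual under the later-of rule falls on 2001-11-02.
The untolled deadline — 54 months after 2001-11-02 — is 2006-05-02.
Because the written tolling agreement ran from 2002-09-27 to 2003-04-20, the deadline is extended by 205 days to 2006-11-23.
None of the other events listed affects the running of the period under the stated rules.

2006-11-23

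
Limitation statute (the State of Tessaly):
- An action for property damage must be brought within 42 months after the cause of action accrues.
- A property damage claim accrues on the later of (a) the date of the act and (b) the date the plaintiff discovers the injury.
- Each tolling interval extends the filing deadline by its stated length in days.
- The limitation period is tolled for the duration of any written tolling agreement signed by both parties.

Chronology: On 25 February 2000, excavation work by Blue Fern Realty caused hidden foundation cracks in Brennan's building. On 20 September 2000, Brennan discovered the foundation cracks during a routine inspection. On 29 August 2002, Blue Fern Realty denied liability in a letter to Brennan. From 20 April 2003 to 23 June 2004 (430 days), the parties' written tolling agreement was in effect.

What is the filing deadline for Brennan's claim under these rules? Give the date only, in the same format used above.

24 May 2005

The claim accrued on 20 September 2000 — the later of the 25 February 2000 act and the 20 September 2000 discovery.
Adding the 42 months base period to 20 September 2000 gives a deadline of 20 March 2004, before any tolling.
The written tolling agreement from 20 April 2003 to 23 June 2004 tolled the period for 430 days, extending the deadline to 24 May 2005.
The other events in the timeline have no effect on the limitation period under the stated rules.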